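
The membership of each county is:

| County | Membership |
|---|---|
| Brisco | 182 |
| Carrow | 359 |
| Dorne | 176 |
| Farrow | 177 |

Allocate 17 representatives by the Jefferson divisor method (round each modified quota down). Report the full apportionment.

Brisco: 4, Carrow: 7, Dorne: 3, Farrow: 3

Standard divisor 894/17 ≈ 52.588; standard quotas: Brisco 3.461, Carrow 6.827, Dorne 3.347, Farrow 3.366.
Rounding down gives 3, 6, 3, 3 = 15 seats, so the divisor must be adjusted.
With modified divisor 45: modified quotas Brisco 4.044, Carrow 7.978, Dorne 3.911, Farrow 3.933.
Rounding down: Brisco 4, Carrow 7, Dorne 3, Farrow 3 (total 17).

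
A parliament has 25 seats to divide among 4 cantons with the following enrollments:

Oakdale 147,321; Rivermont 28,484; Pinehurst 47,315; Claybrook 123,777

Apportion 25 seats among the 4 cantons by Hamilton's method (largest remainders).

Total 346897; standard divisor 346897/25 ≈ 13875.88.
Standard quotas: Oakdale 10.6171, Rivermont 2.0528, Pinehurst 3.4099, Claybrook 8.9203.
Lower quotas: Oakdale 10, Rivermont 2, Pinehurst 3, Claybrook 8 (sum 23, leaving 2 seats).
Remainders in descending order: Claybrook 0.9203, Oakdale 0.6171, Pinehurst 0.4099, Rivermont 0.0528.
The surplus seats go to Claybrook, Oakdale.

Oakdale=11, Rivermont=2, Pinehurst=3, Claybrook=9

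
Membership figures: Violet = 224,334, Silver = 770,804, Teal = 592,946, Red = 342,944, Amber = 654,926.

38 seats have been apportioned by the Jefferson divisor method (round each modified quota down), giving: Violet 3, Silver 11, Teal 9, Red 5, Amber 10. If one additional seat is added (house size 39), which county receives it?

Priority for the next seat is population ÷ (current seats + 1).
Priorities: Violet 56083.500, Silver 64233.667, Teal 59294.600, Red 57157.333, Amber 59538.727.
Highest priority: Silver.

Silver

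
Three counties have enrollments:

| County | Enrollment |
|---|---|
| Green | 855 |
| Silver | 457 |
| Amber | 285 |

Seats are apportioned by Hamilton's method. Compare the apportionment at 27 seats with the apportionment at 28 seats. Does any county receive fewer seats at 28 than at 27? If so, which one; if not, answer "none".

none

At 27 seats: Green 14, Silver 8, Amber 5.
At 28 seats: Green 15, Silver 8, Amber 5.
No county's allocation decreased.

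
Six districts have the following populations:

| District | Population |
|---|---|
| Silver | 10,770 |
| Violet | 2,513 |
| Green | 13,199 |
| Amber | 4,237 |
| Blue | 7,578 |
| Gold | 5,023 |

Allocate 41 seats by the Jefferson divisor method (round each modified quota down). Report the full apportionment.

Standard divisor 43320/41 ≈ 1056.585; standard quotas: Silver 10.193, Violet 2.378, Green 12.492, Amber 4.010, Blue 7.172, Gold 4.754.
Rounding down gives 10, 2, 12, 4, 7, 4 = 39 seats, so the divisor must be adjusted.
With modified divisor 1000: modified quotas Silver 10.770, Violet 2.513, Green 13.199, Amber 4.237, Blue 7.578, Gold 5.023.
Rounding down: Silver 10, Violet 2, Green 13, Amber 4, Blue 7, Gold 5 (total 41).

Silver: 10; Violet: 2; Green: 13; Amber: 4; Blue: 7; Gold: 5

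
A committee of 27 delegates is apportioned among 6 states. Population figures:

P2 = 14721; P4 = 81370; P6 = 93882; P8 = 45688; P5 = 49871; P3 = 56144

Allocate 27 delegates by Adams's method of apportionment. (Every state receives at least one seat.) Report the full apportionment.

P2=2; P4=6; P6=7; P8=4; P5=4; P3=4

Standard divisor 341676/27 ≈ 12654.667; standard quotas: P2 1.163, P4 6.430, P6 7.419, P8 3.610, P5 3.941, P3 4.437.
Rounding up gives 2, 7, 8, 4, 4, 5 = 30 seats, so the divisor must be adjusted.
With modified divisor 14400: modified quotas P2 1.022, P4 5.651, P6 6.520, P8 3.173, P5 3.463, P3 3.899.
Rounding up: P2 2, P4 6, P6 7, P8 4, P5 4, P3 4 (total 27).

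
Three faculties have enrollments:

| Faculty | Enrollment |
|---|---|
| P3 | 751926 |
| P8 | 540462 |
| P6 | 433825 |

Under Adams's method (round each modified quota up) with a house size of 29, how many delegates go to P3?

Standard divisor 1726213/29 ≈ 59524.586; standard quotas: P3 12.632, P8 9.080, P6 7.288.
Rounding up gives 13, 10, 8 = 31 seats, so the divisor must be adjusted.
With modified divisor 62300: modified quotas P3 12.069, P8 8.675, P6 6.963.
Rounding up: P3 13, P8 9, P6 7 (total 29).
P3 receives 13.

13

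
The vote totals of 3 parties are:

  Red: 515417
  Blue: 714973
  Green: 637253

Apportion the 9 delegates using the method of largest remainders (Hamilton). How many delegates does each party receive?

Total 1867643; standard divisor 1867643/9 ≈ 207515.889.
Standard quotas: Red 2.4837, Blue 3.4454, Green 3.0709.
Lower quotas: Red 2, Blue 3, Green 3 (sum 8, leaving 1 seat).
Remainders in descending order: Red 0.4837, Blue 0.4454, Green 0.0709.
Largest remainder: Red receives the extra seat.

Red=3, Blue=3, Green=3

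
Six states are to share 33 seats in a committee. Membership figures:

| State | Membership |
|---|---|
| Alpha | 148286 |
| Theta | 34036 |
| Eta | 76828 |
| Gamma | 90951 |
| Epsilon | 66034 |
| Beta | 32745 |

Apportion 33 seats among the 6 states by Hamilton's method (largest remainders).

The standard divisor is 448880/33 ≈ 13602.424.
Standard quotas: Alpha 10.9014, Theta 2.5022, Eta 5.6481, Gamma 6.6864, Epsilon 4.8546, Beta 2.4073.
Lower quotas: Alpha 10, Theta 2, Eta 5, Gamma 6, Epsilon 4, Beta 2 (sum 29, leaving 4 seats).
Remainders in descending order: Alpha 0.9014, Epsilon 0.8546, Gamma 0.6864, Eta 0.6481, Theta 0.5022, Beta 0.4073.
The surplus seats go to Alpha, Epsilon, Gamma, Eta.

Alpha 11, Theta 2, Eta 6, Gamma 7, Epsilon 5, Beta 2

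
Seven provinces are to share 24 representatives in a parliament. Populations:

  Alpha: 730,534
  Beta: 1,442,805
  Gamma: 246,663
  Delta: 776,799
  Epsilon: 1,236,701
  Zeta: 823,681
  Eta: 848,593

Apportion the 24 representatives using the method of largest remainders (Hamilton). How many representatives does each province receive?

The standard divisor is 6105776/24 ≈ 254407.333.
Standard quotas: Alpha 2.8715, Beta 5.6712, Gamma 0.9696, Delta 3.0534, Epsilon 4.8611, Zeta 3.2376, Eta 3.3356.
Lower quotas: Alpha 2, Beta 5, Gamma 0, Delta 3, Epsilon 4, Zeta 3, Eta 3 (sum 20, leaving 4 seats).
Remainders in descending order: Gamma 0.9696, Alpha 0.8715, Epsilon 0.8611, Beta 0.6712, Eta 0.3356, Zeta 0.2376, Delta 0.0534.
The surplus seats go to Gamma, Alpha, Epsilon, Beta.

Alpha: 3, Beta: 6, Gamma: 1, Delta: 3, Epsilon: 5, Zeta: 3, Eta: 3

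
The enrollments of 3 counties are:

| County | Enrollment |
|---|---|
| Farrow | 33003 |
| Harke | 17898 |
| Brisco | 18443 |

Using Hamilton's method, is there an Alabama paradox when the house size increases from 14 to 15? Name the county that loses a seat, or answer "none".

At 14 seats: Farrow 7, Harke 3, Brisco 4.
At 15 seats: Farrow 7, Harke 4, Brisco 4.
No county's allocation decreased.

none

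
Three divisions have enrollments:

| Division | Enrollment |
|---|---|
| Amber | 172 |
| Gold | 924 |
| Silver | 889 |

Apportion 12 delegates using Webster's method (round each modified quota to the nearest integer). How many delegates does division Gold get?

Standard divisor 1985/12 ≈ 165.417; standard quotas: Amber 1.040, Gold 5.586, Silver 5.374.
Rounding to the nearest integer gives Amber 1, Gold 6, Silver 5 — total 12, matching the house size, so no adjustment is needed.
Gold receives 6.

6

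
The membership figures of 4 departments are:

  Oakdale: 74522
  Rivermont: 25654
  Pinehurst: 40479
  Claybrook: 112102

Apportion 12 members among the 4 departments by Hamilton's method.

Standard divisor: 252757 ÷ 12 ≈ 21063.083.
Standard quotas: Oakdale 3.5380, Rivermont 1.2180, Pinehurst 1.9218, Claybrook 5.3222.
Lower quotas: Oakdale 3, Rivermont 1, Pinehurst 1, Claybrook 5 (sum 10, leaving 2 seats).
Remainders in descending order: Pinehurst 0.9218, Oakdale 0.5380, Claybrook 0.3222, Rivermont 0.2180.
Largest remainders: Pinehurst, Oakdale receive the extra seats.

Oakdale: 4, Rivermont: 1, Pinehurst: 2, Claybrook: 5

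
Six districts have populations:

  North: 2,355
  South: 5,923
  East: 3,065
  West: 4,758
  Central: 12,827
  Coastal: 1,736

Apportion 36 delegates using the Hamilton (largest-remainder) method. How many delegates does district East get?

4

Standard divisor: 30664 ÷ 36 ≈ 851.778.
Standard quotas: North 2.7648, South 6.9537, East 3.5984, West 5.5860, Central 15.0591, Coastal 2.0381.
Lower quotas: North 2, South 6, East 3, West 5, Central 15, Coastal 2 (sum 33, leaving 3 seats).
Remainders in descending order: South 0.9537, North 0.7648, East 0.5984, West 0.5860, Central 0.0591, Coastal 0.0381.
Largest remainders: South, North, East receive the extra seats.
East receives 4.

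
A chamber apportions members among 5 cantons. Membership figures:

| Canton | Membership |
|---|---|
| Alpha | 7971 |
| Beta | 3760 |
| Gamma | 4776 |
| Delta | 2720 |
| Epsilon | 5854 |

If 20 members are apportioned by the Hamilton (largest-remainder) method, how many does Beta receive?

3

Total 25081; standard divisor 25081/20 ≈ 1254.05.
Standard quotas: Alpha 6.3562, Beta 2.9983, Gamma 3.8085, Delta 2.1690, Epsilon 4.6681.
Lower quotas: Alpha 6, Beta 2, Gamma 3, Delta 2, Epsilon 4 (sum 17, leaving 3 seats).
Remainders in descending order: Beta 0.9983, Gamma 0.8085, Epsilon 0.6681, Alpha 0.3562, Delta 0.1690.
The surplus seats go to Beta, Gamma, Epsilon.
Beta receives 3.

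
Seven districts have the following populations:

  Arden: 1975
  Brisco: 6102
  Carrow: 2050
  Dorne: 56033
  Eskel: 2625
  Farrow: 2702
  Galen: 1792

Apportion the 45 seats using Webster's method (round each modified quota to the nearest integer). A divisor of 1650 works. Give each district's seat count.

Arden: 1; Brisco: 4; Carrow: 1; Dorne: 34; Eskel: 2; Farrow: 2; Galen: 1

With modified divisor 1650: modified quotas Arden 1.197, Brisco 3.698, Carrow 1.242, Dorne 33.959, Eskel 1.591, Farrow 1.638, Galen 1.086.
Rounding to the nearest integer: Arden 1, Brisco 4, Carrow 1, Dorne 34, Eskel 2, Farrow 2, Galen 1 (total 45).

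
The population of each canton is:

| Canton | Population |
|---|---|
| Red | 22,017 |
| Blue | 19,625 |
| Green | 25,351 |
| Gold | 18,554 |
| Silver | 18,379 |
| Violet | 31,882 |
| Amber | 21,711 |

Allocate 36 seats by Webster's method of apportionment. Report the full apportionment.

Standard divisor 157519/36 ≈ 4375.528; standard quotas: Red 5.032, Blue 4.485, Green 5.794, Gold 4.240, Silver 4.200, Violet 7.286, Amber 4.962.
Rounding to the nearest integer gives 5, 4, 6, 4, 4, 7, 5 = 35 seats, so the divisor must be adjusted.
With modified divisor 4300: modified quotas Red 5.120, Blue 4.564, Green 5.896, Gold 4.315, Silver 4.274, Violet 7.414, Amber 5.049.
Rounding to the nearest integer: Red 5, Blue 5, Green 6, Gold 4, Silver 4, Violet 7, Amber 5 (total 36).

Red: 5, Blue: 5, Green: 6, Gold: 4, Silver: 4, Violet: 7, Amber: 5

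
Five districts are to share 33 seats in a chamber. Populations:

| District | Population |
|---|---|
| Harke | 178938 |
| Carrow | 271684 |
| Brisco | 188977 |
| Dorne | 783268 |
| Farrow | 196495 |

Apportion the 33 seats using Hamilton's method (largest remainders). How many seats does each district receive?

Harke 4, Carrow 5, Brisco 4, Dorne 16, Farrow 4

Standard divisor: 1619362 ÷ 33 ≈ 49071.576.
Standard quotas: Harke 3.6465, Carrow 5.5365, Brisco 3.8510, Dorne 15.9617, Farrow 4.0043.
Lower quotas: Harke 3, Carrow 5, Brisco 3, Dorne 15, Farrow 4 (sum 30, leaving 3 seats).
Remainders in descending order: Dorne 0.9617, Brisco 0.8510, Harke 0.6465, Carrow 0.5365, Farrow 0.0043.
Largest remainders: Dorne, Brisco, Harke receive the extra seats.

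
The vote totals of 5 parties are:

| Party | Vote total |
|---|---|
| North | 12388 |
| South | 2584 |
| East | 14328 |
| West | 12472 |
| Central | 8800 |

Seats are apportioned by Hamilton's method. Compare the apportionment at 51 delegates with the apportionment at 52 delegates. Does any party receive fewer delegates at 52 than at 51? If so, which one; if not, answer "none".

South

At 51 seats: North 12, South 3, East 14, West 13, Central 9.
At 52 seats: North 13, South 2, East 15, West 13, Central 9.
South drops from 3 to 2.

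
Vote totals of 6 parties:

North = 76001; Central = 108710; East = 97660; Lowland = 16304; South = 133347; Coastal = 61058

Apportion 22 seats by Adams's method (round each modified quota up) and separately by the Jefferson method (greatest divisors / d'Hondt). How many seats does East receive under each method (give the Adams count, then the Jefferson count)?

4 and 5

Adams: North 3, Central 5, East 4, Lowland 1, South 6, Coastal 3.
Jefferson: North 3, Central 5, East 5, Lowland 0, South 6, Coastal 3.
East gets 4 under Adams and 5 under Jefferson.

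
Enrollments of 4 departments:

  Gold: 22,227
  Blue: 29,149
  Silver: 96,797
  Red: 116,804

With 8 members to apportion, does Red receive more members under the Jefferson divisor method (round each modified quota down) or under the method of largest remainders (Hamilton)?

Jefferson: Gold 0, Blue 1, Silver 3, Red 4.
Hamilton: Gold 1, Blue 1, Silver 3, Red 3.
Red gets 4 under Jefferson and 3 under Hamilton.

Jefferson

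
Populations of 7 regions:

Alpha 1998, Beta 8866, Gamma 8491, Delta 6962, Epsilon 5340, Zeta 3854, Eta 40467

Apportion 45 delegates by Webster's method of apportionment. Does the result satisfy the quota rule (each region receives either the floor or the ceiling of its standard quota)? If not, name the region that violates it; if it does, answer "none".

Eta

Standard quotas: Alpha 1.183, Beta 5.251, Gamma 5.029, Delta 4.123, Epsilon 3.163, Zeta 2.283, Eta 23.968.
Webster allocation: Alpha 1, Beta 5, Gamma 5, Delta 4, Epsilon 3, Zeta 2, Eta 25.
Eta has quota 23.968 (lower 23, upper 24) but receives 25 — outside the quota interval.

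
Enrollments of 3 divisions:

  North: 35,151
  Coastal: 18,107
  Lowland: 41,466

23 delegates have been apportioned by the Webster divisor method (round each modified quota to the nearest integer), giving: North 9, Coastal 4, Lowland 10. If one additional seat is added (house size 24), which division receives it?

Coastal

Priority for the next seat is population ÷ (current seats + 0.5).
Priorities: North 3700.105, Coastal 4023.778, Lowland 3949.143.
Highest priority: Coastal.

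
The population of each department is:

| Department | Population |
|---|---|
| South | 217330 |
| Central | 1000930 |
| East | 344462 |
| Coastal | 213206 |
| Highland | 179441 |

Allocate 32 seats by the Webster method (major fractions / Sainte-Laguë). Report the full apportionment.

South 4, Central 16, East 6, Coastal 3, Highland 3

Standard divisor 1955369/32 ≈ 61105.281; standard quotas: South 3.557, Central 16.380, East 5.637, Coastal 3.489, Highland 2.937.
Rounding to the nearest integer gives South 4, Central 16, East 6, Coastal 3, Highland 3 — total 32, matching the house size, so no adjustment is needed.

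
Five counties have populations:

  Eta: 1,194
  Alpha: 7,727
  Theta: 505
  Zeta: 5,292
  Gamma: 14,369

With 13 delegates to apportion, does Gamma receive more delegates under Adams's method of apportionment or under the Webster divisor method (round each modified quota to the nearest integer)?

Adams: Eta 1, Alpha 3, Theta 1, Zeta 2, Gamma 6.
Webster: Eta 1, Alpha 3, Theta 0, Zeta 2, Gamma 7.
Gamma gets 6 under Adams and 7 under Webster.

Webster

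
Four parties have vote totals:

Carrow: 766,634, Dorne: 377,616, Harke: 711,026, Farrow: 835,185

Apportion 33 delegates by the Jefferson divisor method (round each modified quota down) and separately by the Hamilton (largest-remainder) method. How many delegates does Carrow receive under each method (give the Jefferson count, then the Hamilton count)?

10 and 9

Jefferson: Carrow 10, Dorne 4, Harke 9, Farrow 10.
Hamilton: Carrow 9, Dorne 5, Harke 9, Farrow 10.
Carrow gets 10 under Jefferson and 9 under Hamilton.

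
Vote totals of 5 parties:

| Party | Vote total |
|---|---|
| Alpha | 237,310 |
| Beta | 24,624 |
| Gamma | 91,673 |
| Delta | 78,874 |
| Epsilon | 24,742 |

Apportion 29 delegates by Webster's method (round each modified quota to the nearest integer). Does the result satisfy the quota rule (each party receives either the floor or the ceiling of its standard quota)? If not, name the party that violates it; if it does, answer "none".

Alpha

Standard quotas: Alpha 15.052, Beta 1.562, Gamma 5.814, Delta 5.003, Epsilon 1.569.
Webster allocation: Alpha 14, Beta 2, Gamma 6, Delta 5, Epsilon 2.
Alpha has quota 15.052 (lower 15, upper 16) but receives 14 — outside the quota interval.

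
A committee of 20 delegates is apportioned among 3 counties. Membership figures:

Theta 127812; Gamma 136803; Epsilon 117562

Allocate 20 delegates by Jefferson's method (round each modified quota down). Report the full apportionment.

Standard divisor 382177/20 ≈ 19108.85; standard quotas: Theta 6.689, Gamma 7.159, Epsilon 6.152.
Rounding down gives 6, 7, 6 = 19 seats, so the divisor must be adjusted.
With modified divisor 17700: modified quotas Theta 7.221, Gamma 7.729, Epsilon 6.642.
Rounding down: Theta 7, Gamma 7, Epsilon 6 (total 20).

Theta 7, Gamma 7, Epsilon 6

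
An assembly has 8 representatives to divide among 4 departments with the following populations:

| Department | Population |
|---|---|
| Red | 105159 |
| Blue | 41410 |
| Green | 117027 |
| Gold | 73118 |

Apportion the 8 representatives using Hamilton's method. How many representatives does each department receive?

Red=2, Blue=1, Green=3, Gold=2

The standard divisor is 336714/8 ≈ 42089.25.
Standard quotas: Red 2.4985, Blue 0.9839, Green 2.7804, Gold 1.7372.
Lower quotas: Red 2, Blue 0, Green 2, Gold 1 (sum 5, leaving 3 seats).
Remainders in descending order: Blue 0.9839, Green 0.7804, Gold 0.7372, Red 0.4985.
The surplus seats go to Blue, Green, Gold.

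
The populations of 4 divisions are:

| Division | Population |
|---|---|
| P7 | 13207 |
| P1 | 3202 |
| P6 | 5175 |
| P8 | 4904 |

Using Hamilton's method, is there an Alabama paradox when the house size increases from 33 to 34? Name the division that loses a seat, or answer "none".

At 33 seats: P7 17, P1 4, P6 6, P8 6.
At 34 seats: P7 17, P1 4, P6 7, P8 6.
No division's allocation decreased.

none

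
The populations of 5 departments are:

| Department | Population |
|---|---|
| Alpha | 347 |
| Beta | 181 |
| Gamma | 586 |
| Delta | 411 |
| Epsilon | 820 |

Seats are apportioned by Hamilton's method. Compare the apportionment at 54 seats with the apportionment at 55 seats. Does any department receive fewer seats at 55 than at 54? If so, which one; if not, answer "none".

At 54 seats: Alpha 8, Beta 4, Gamma 14, Delta 9, Epsilon 19.
At 55 seats: Alpha 8, Beta 4, Gamma 14, Delta 10, Epsilon 19.
No department's allocation decreased.

none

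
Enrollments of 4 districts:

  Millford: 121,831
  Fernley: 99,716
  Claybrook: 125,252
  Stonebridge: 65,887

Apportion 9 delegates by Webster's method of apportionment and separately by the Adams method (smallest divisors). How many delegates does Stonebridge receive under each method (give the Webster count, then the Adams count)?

Webster: Millford 3, Fernley 2, Claybrook 3, Stonebridge 1.
Adams: Millford 2, Fernley 2, Claybrook 3, Stonebridge 2.
Stonebridge gets 1 under Webster and 2 under Adams.

1 and 2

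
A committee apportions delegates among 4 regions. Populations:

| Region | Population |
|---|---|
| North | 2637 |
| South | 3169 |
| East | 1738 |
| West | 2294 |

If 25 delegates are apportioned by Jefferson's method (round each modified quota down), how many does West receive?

6

Standard divisor 9838/25 ≈ 393.52; standard quotas: North 6.701, South 8.053, East 4.417, West 5.829.
Rounding down gives 6, 8, 4, 5 = 23 seats, so the divisor must be adjusted.
With modified divisor 360: modified quotas North 7.325, South 8.803, East 4.828, West 6.372.
Rounding down: North 7, South 8, East 4, West 6 (total 25).
West receives 6.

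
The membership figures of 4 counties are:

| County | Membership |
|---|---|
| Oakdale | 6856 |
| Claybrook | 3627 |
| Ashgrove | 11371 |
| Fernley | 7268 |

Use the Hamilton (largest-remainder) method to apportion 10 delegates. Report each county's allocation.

Total 29122; standard divisor 29122/10 ≈ 2912.2.
Standard quotas: Oakdale 2.3542, Claybrook 1.2455, Ashgrove 3.9046, Fernley 2.4957.
Lower quotas: Oakdale 2, Claybrook 1, Ashgrove 3, Fernley 2 (sum 8, leaving 2 seats).
Remainders in descending order: Ashgrove 0.9046, Fernley 0.4957, Oakdale 0.3542, Claybrook 0.2455.
Largest remainders: Ashgrove, Fernley receive the extra seats.

Oakdale 2, Claybrook 1, Ashgrove 4, Fernley 3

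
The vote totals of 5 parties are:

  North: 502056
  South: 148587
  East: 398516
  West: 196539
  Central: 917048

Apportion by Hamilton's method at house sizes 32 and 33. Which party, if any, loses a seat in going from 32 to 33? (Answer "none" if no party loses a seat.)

At 32 seats: North 7, South 2, East 6, West 3, Central 14.
At 33 seats: North 8, South 2, East 6, West 3, Central 14.
No party's allocation decreased.

none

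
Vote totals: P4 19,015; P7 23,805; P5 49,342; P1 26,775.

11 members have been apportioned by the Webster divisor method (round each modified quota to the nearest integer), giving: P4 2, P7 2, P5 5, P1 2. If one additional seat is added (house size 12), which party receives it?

P1

Priority for the next seat is population ÷ (current seats + 0.5).
Priorities: P4 7606.000, P7 9522.000, P5 8971.273, P1 10710.000.
Highest priority: P1.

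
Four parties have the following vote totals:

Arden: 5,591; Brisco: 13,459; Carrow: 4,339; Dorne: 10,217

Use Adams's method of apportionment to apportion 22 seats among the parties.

Arden 4, Brisco 8, Carrow 3, Dorne 7

Standard divisor 33606/22 ≈ 1527.545; standard quotas: Arden 3.660, Brisco 8.811, Carrow 2.841, Dorne 6.689.
Rounding up gives 4, 9, 3, 7 = 23 seats, so the divisor must be adjusted.
With modified divisor 1690: modified quotas Arden 3.308, Brisco 7.964, Carrow 2.567, Dorne 6.046.
Rounding up: Arden 4, Brisco 8, Carrow 3, Dorne 7 (total 22).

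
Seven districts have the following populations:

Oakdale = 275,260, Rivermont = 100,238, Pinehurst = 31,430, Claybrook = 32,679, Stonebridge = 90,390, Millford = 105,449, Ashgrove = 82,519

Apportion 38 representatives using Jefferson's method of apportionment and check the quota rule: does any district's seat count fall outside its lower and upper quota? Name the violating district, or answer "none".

Standard quotas: Oakdale 14.569, Rivermont 5.305, Pinehurst 1.664, Claybrook 1.730, Stonebridge 4.784, Millford 5.581, Ashgrove 4.368.
Jefferson allocation: Oakdale 16, Rivermont 5, Pinehurst 1, Claybrook 1, Stonebridge 5, Millford 6, Ashgrove 4.
Oakdale has quota 14.569 (lower 14, upper 15) but receives 16 — outside the quota interval.

Oakdale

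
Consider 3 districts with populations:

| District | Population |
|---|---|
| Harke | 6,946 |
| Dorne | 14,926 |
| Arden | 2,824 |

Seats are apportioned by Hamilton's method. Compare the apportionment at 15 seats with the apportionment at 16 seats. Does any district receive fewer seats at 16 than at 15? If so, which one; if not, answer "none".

none

At 15 seats: Harke 4, Dorne 9, Arden 2.
At 16 seats: Harke 4, Dorne 10, Arden 2.
No district's allocation decreased.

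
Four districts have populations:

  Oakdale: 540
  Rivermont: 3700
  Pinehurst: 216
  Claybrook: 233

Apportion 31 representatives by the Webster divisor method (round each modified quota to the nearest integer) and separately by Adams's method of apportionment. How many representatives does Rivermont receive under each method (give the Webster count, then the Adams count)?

Webster: Oakdale 4, Rivermont 24, Pinehurst 1, Claybrook 2.
Adams: Oakdale 4, Rivermont 23, Pinehurst 2, Claybrook 2.
Rivermont gets 24 under Webster and 23 under Adams.

24 and 23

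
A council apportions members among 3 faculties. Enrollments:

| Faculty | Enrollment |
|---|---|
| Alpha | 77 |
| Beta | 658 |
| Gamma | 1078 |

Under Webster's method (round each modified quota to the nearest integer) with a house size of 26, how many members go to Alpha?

1

Standard divisor 1813/26 ≈ 69.731; standard quotas: Alpha 1.104, Beta 9.436, Gamma 15.459.
Rounding to the nearest integer gives 1, 9, 15 = 25 seats, so the divisor must be adjusted.
With modified divisor 69.41: modified quotas Alpha 1.109, Beta 9.480, Gamma 15.531.
Rounding to the nearest integer: Alpha 1, Beta 9, Gamma 16 (total 26).
Alpha receives 1.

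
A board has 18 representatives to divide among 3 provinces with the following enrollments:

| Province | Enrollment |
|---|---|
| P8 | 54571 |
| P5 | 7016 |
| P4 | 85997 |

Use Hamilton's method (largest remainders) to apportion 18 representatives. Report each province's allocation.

P8 7, P5 1, P4 10

The standard divisor is 147584/18 ≈ 8199.111.
Standard quotas: P8 6.6557, P5 0.8557, P4 10.4886.
Lower quotas: P8 6, P5 0, P4 10 (sum 16, leaving 2 seats).
Remainders in descending order: P5 0.8557, P8 0.6557, P4 0.4886.
Largest remainders: P5, P8 receive the extra seats.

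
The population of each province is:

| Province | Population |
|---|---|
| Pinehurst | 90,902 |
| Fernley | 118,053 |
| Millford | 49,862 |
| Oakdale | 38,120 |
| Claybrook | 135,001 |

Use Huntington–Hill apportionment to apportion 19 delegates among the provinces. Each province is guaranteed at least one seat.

With divisor 23101: modified quotas Pinehurst 3.935, Fernley 5.110, Millford 2.158, Oakdale 1.650, Claybrook 5.844.
Geometric-mean thresholds: Pinehurst √(3·4)=3.464, Fernley √(5·6)=5.477, Millford √(2·3)=2.449, Oakdale √(1·2)=1.414, Claybrook √(5·6)=5.477.
Each quota rounded against its threshold gives Pinehurst 4, Fernley 5, Millford 2, Oakdale 2, Claybrook 6 (total 19).

Pinehurst: 4, Fernley: 5, Millford: 2, Oakdale: 2, Claybrook: 6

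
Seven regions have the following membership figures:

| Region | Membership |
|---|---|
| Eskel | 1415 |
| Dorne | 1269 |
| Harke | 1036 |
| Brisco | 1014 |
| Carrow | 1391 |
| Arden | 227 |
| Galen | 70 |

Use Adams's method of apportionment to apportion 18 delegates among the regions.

Standard divisor 6422/18 ≈ 356.778; standard quotas: Eskel 3.966, Dorne 3.557, Harke 2.904, Brisco 2.842, Carrow 3.899, Arden 0.636, Galen 0.196.
Rounding up gives 4, 4, 3, 3, 4, 1, 1 = 20 seats, so the divisor must be adjusted.
With modified divisor 468: modified quotas Eskel 3.024, Dorne 2.712, Harke 2.214, Brisco 2.167, Carrow 2.972, Arden 0.485, Galen 0.150.
Rounding up: Eskel 4, Dorne 3, Harke 3, Brisco 3, Carrow 3, Arden 1, Galen 1 (total 18).

Eskel: 4; Dorne: 3; Harke: 3; Brisco: 3; Carrow: 3; Arden: 1; Galen: 1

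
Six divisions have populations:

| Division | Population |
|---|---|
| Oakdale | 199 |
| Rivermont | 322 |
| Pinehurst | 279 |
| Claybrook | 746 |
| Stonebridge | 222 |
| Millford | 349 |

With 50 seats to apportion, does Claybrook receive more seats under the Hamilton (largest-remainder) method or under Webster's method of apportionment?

Hamilton

Hamilton: Oakdale 5, Rivermont 8, Pinehurst 6, Claybrook 18, Stonebridge 5, Millford 8.
Webster: Oakdale 5, Rivermont 8, Pinehurst 7, Claybrook 17, Stonebridge 5, Millford 8.
Claybrook gets 18 under Hamilton and 17 under Webster.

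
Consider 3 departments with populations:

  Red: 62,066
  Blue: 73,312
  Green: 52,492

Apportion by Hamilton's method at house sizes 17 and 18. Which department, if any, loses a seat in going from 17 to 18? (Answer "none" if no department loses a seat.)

none

At 17 seats: Red 5, Blue 7, Green 5.
At 18 seats: Red 6, Blue 7, Green 5.
No department's allocation decreased.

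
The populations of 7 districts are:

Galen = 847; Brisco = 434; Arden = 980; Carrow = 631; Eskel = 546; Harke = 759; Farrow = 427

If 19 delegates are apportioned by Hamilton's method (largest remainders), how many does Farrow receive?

2

The standard divisor is 4624/19 ≈ 243.368.
Standard quotas: Galen 3.480, Brisco 1.783, Arden 4.027, Carrow 2.593, Eskel 2.244, Harke 3.119, Farrow 1.755.
Lower quotas: Galen 3, Brisco 1, Arden 4, Carrow 2, Eskel 2, Harke 3, Farrow 1 (sum 16, leaving 3 seats).
Remainders in descending order: Brisco 0.783, Farrow 0.755, Carrow 0.593, Galen 0.480, Eskel 0.244, Harke 0.119, Arden 0.027.
The surplus seats go to Brisco, Farrow, Carrow.
Farrow receives 2.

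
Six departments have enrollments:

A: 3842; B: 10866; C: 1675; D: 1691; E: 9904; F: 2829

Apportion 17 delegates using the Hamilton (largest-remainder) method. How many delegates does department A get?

Total 30807; standard divisor 30807/17 ≈ 1812.176.
Standard quotas: A 2.1201, B 5.9961, C 0.9243, D 0.9331, E 5.4653, F 1.5611.
Lower quotas: A 2, B 5, C 0, D 0, E 5, F 1 (sum 13, leaving 4 seats).
Remainders in descending order: B 0.9961, D 0.9331, C 0.9243, F 0.5611, E 0.4653, A 0.1201.
Largest remainders: B, D, C, F receive the extra seats.
A receives 2.

2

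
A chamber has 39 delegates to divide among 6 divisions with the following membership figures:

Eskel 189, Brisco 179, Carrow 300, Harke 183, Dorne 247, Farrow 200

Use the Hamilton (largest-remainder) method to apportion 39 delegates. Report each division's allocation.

The standard divisor is 1298/39 ≈ 33.282.
Standard quotas: Eskel 5.679, Brisco 5.378, Carrow 9.014, Harke 5.498, Dorne 7.421, Farrow 6.009.
Lower quotas: Eskel 5, Brisco 5, Carrow 9, Harke 5, Dorne 7, Farrow 6 (sum 37, leaving 2 seats).
Remainders in descending order: Eskel 0.679, Harke 0.498, Dorne 0.421, Brisco 0.378, Carrow 0.014, Farrow 0.009.
Largest remainders: Eskel, Harke receive the extra seats.

Eskel 6, Brisco 5, Carrow 9, Harke 6, Dorne 7, Farrow 6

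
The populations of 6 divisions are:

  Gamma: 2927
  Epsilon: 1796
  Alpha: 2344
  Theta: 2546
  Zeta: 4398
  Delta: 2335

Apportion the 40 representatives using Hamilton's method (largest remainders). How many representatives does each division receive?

Standard divisor: 16346 ÷ 40 ≈ 408.65.
Standard quotas: Gamma 7.163, Epsilon 4.395, Alpha 5.736, Theta 6.230, Zeta 10.762, Delta 5.714.
Lower quotas: Gamma 7, Epsilon 4, Alpha 5, Theta 6, Zeta 10, Delta 5 (sum 37, leaving 3 seats).
Remainders in descending order: Zeta 0.762, Alpha 0.736, Delta 0.714, Epsilon 0.395, Theta 0.230, Gamma 0.163.
The surplus seats go to Zeta, Alpha, Delta.

Gamma 7, Epsilon 4, Alpha 6, Theta 6, Zeta 11, Delta 6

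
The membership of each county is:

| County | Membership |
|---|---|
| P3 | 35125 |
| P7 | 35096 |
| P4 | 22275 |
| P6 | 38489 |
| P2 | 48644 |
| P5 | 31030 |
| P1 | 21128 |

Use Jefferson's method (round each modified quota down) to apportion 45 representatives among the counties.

P3=7, P7=7, P4=4, P6=7, P2=10, P5=6, P1=4

Standard divisor 231787/45 ≈ 5150.822; standard quotas: P3 6.819, P7 6.814, P4 4.325, P6 7.472, P2 9.444, P5 6.024, P1 4.102.
Rounding down gives 6, 6, 4, 7, 9, 6, 4 = 42 seats, so the divisor must be adjusted.
With modified divisor 4840: modified quotas P3 7.257, P7 7.251, P4 4.602, P6 7.952, P2 10.050, P5 6.411, P1 4.365.
Rounding down: P3 7, P7 7, P4 4, P6 7, P2 10, P5 6, P1 4 (total 45).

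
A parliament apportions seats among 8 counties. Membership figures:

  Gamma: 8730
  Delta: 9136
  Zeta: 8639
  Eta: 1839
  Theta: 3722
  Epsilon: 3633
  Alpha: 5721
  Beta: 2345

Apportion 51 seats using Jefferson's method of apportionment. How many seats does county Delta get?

11

Standard divisor 43765/51 ≈ 858.137; standard quotas: Gamma 10.173, Delta 10.646, Zeta 10.067, Eta 2.143, Theta 4.337, Epsilon 4.234, Alpha 6.667, Beta 2.733.
Rounding down gives 10, 10, 10, 2, 4, 4, 6, 2 = 48 seats, so the divisor must be adjusted.
With modified divisor 790: modified quotas Gamma 11.051, Delta 11.565, Zeta 10.935, Eta 2.328, Theta 4.711, Epsilon 4.599, Alpha 7.242, Beta 2.968.
Rounding down: Gamma 11, Delta 11, Zeta 10, Eta 2, Theta 4, Epsilon 4, Alpha 7, Beta 2 (total 51).
Delta receives 11.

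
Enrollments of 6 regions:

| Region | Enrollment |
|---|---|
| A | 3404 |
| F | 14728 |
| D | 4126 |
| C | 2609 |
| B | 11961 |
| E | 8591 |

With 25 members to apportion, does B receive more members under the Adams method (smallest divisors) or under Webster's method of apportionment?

Adams: A 2, F 8, D 2, C 2, B 6, E 5.
Webster: A 2, F 8, D 2, C 1, B 7, E 5.
B gets 6 under Adams and 7 under Webster.

Webster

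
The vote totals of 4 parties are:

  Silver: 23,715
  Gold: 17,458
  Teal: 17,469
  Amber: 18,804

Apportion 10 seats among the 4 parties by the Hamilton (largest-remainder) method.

Silver=3; Gold=2; Teal=2; Amber=3

Total 77446; standard divisor 77446/10 ≈ 7744.6.
Standard quotas: Silver 3.0621, Gold 2.2542, Teal 2.2556, Amber 2.4280.
Lower quotas: Silver 3, Gold 2, Teal 2, Amber 2 (sum 9, leaving 1 seat).
Remainders in descending order: Amber 0.4280, Teal 0.2556, Gold 0.2542, Silver 0.0621.
Largest remainder: Amber receives the extra seat.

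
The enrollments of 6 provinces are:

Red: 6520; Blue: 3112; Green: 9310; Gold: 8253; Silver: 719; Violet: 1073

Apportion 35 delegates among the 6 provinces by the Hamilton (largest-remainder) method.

Red: 8, Blue: 4, Green: 11, Gold: 10, Silver: 1, Violet: 1

The standard divisor is 28987/35 ≈ 828.2.
Standard quotas: Red 7.8725, Blue 3.7575, Green 11.2412, Gold 9.9650, Silver 0.8681, Violet 1.2956.
Lower quotas: Red 7, Blue 3, Green 11, Gold 9, Silver 0, Violet 1 (sum 31, leaving 4 seats).
Remainders in descending order: Gold 0.9650, Red 0.8725, Silver 0.8681, Blue 0.7575, Violet 0.2956, Green 0.2412.
The surplus seats go to Gold, Red, Silver, Blue.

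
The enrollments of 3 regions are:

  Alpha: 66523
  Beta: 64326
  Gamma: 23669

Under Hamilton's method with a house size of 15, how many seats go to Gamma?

2

The standard divisor is 154518/15 ≈ 10301.2.
Standard quotas: Alpha 6.4578, Beta 6.2445, Gamma 2.2977.
Lower quotas: Alpha 6, Beta 6, Gamma 2 (sum 14, leaving 1 seat).
Remainders in descending order: Alpha 0.4578, Gamma 0.2977, Beta 0.2445.
The surplus seat goes to Alpha.
Gamma receives 2.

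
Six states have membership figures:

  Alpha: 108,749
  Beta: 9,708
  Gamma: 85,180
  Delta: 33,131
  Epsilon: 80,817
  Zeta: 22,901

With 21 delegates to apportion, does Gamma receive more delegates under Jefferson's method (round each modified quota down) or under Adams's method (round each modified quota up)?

Jefferson: Alpha 7, Beta 0, Gamma 6, Delta 2, Epsilon 5, Zeta 1.
Adams: Alpha 6, Beta 1, Gamma 5, Delta 2, Epsilon 5, Zeta 2.
Gamma gets 6 under Jefferson and 5 under Adams.

Jefferson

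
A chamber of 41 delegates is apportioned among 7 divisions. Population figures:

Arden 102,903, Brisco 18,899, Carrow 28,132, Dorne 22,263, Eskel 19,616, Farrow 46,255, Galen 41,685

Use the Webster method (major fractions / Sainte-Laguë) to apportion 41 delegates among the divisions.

Standard divisor 279753/41 ≈ 6823.244; standard quotas: Arden 15.081, Brisco 2.770, Carrow 4.123, Dorne 3.263, Eskel 2.875, Farrow 6.779, Galen 6.109.
Rounding to the nearest integer gives Arden 15, Brisco 3, Carrow 4, Dorne 3, Eskel 3, Farrow 7, Galen 6 — total 41, matching the house size, so no adjustment is needed.

Arden 15, Brisco 3, Carrow 4, Dorne 3, Eskel 3, Farrow 7, Galen 6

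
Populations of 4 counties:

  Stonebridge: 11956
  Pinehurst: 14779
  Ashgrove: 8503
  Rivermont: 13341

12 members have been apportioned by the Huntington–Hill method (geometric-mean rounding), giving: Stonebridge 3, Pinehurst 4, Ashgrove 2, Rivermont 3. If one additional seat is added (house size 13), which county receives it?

Rivermont

Priority for the next seat is population ÷ (√(s·(s+1))).
Priorities: Stonebridge 3451.400, Pinehurst 3304.685, Ashgrove 3471.335, Rivermont 3851.215.
Highest priority: Rivermont.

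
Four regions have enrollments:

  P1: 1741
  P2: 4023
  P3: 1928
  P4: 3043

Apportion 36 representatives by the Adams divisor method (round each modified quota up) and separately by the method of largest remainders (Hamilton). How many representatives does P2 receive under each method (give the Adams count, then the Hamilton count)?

Adams: P1 6, P2 13, P3 7, P4 10.
Hamilton: P1 6, P2 14, P3 6, P4 10.
P2 gets 13 under Adams and 14 under Hamilton.

13 and 14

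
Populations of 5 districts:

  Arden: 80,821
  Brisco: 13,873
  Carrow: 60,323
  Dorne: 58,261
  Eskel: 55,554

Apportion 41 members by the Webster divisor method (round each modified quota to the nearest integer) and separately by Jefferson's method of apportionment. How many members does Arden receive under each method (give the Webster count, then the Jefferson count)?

12 and 13

Webster: Arden 12, Brisco 2, Carrow 9, Dorne 9, Eskel 9.
Jefferson: Arden 13, Brisco 2, Carrow 9, Dorne 9, Eskel 8.
Arden gets 12 under Webster and 13 under Jefferson.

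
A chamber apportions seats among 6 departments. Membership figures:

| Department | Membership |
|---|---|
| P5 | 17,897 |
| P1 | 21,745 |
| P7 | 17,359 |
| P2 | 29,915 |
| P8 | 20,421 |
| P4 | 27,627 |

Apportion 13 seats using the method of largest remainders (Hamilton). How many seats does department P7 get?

Standard divisor: 134964 ÷ 13 ≈ 10381.846.
Standard quotas: P5 1.7239, P1 2.0945, P7 1.6721, P2 2.8815, P8 1.9670, P4 2.6611.
Lower quotas: P5 1, P1 2, P7 1, P2 2, P8 1, P4 2 (sum 9, leaving 4 seats).
Remainders in descending order: P8 0.9670, P2 0.8815, P5 0.7239, P7 0.6721, P4 0.6611, P1 0.0945.
Largest remainders: P8, P2, P5, P7 receive the extra seats.
P7 receives 2.

2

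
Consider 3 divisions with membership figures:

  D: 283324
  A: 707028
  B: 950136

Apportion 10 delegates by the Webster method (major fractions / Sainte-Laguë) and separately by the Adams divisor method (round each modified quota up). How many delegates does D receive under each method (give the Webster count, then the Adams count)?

1 and 2

Webster: D 1, A 4, B 5.
Adams: D 2, A 3, B 5.
D gets 1 under Webster and 2 under Adams.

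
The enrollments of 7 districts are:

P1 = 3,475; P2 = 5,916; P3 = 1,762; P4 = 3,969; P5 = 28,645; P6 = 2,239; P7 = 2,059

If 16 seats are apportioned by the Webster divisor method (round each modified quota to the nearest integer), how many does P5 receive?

9

Standard divisor 48065/16 ≈ 3004.062; standard quotas: P1 1.157, P2 1.969, P3 0.587, P4 1.321, P5 9.535, P6 0.745, P7 0.685.
Rounding to the nearest integer gives 1, 2, 1, 1, 10, 1, 1 = 17 seats, so the divisor must be adjusted.
With modified divisor 3200: modified quotas P1 1.086, P2 1.849, P3 0.551, P4 1.240, P5 8.952, P6 0.700, P7 0.643.
Rounding to the nearest integer: P1 1, P2 2, P3 1, P4 1, P5 9, P6 1, P7 1 (total 16).
P5 receives 9.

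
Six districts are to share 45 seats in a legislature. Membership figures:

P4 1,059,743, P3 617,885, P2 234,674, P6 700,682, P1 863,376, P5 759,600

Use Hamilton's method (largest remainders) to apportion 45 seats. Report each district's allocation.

Standard divisor: 4235960 ÷ 45 ≈ 94132.444.
Standard quotas: P4 11.2580, P3 6.5640, P2 2.4930, P6 7.4436, P1 9.1719, P5 8.0695.
Lower quotas: P4 11, P3 6, P2 2, P6 7, P1 9, P5 8 (sum 43, leaving 2 seats).
Remainders in descending order: P3 0.5640, P2 0.4930, P6 0.4436, P4 0.2580, P1 0.1719, P5 0.0695.
The surplus seats go to P3, P2.

P4: 11, P3: 7, P2: 3, P6: 7, P1: 9, P5: 8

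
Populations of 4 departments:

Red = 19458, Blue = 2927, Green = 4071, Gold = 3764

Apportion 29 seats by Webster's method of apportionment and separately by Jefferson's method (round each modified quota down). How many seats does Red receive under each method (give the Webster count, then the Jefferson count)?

18 and 19

Webster: Red 18, Blue 3, Green 4, Gold 4.
Jefferson: Red 19, Blue 3, Green 4, Gold 3.
Red gets 18 under Webster and 19 under Jefferson.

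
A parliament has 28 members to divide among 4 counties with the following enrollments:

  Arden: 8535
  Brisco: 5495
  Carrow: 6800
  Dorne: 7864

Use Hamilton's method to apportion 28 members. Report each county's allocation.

Arden: 8, Brisco: 5, Carrow: 7, Dorne: 8

Standard divisor: 28694 ÷ 28 ≈ 1024.786.
Standard quotas: Arden 8.3286, Brisco 5.3621, Carrow 6.6355, Dorne 7.6738.
Lower quotas: Arden 8, Brisco 5, Carrow 6, Dorne 7 (sum 26, leaving 2 seats).
Remainders in descending order: Dorne 0.6738, Carrow 0.6355, Brisco 0.3621, Arden 0.3286.
Largest remainders: Dorne, Carrow receive the extra seats.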